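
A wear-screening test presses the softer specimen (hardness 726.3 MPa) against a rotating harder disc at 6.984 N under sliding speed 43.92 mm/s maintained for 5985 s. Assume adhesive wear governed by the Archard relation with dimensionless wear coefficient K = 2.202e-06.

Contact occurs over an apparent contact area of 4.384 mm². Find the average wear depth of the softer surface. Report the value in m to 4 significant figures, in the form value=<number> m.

value=1.270e-06 m

The algebra holds exact precision, and the intermediates are printed rounded, and one last rounding, at four significant digits.
Convert: Sliding speed v = 43.92 mm/s = 0.04392 m/s. The distance L = v·t = 0.04392 m/s × 5985 s = 262.9 m.
Convert: Hardness H = 726.3 MPa = 7.263e+08 Pa.
Convert: Contact area A = 4.384 mm² = 4.384e-06 m².
Collected in SI base units: W = 6.984 N, H = 7.263e+08 Pa, K = 2.202e-06.
Apply Archard: V = K·W·L/H = 2.202e-06 · 6.984 · 262.9 / 7.263e+08 = 5.566e-12 m³.
Average depth h = V/A = 5.566e-12 / 4.384e-06 = 1.270e-06 m.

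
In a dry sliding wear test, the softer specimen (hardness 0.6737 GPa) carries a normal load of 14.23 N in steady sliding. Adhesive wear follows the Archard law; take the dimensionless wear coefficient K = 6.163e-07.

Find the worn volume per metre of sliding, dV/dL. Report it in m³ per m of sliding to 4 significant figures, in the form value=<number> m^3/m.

The intermediates appear rounded — each operation runs at full precision; one final rounding, at 4 significant figures.
Convert: Hardness H = 0.6737 GPa = 6.737e+08 Pa.
SI base units throughout: W = 14.23 N, H = 6.737e+08 Pa, K = 6.163e-07.
The wear rate dV/dL = K·W/H — distance-free: 6.163e-07 · 14.23 / 6.737e+08 = 1.302e-14 m³/m.

value=1.302e-14 m^3/m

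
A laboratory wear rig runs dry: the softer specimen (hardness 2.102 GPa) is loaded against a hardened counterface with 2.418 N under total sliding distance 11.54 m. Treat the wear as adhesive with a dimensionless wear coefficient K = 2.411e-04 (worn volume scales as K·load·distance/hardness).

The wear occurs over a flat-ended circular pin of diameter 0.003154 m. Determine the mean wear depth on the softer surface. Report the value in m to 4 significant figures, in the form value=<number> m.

value=4.097e-07 m

The intermediates are printed rounded, and the algebra holds full float precision. Rounded just once: 4 significant digits.
Convert: Hardness H = 2.102 GPa = 2.102e+09 Pa.
Convert: Contact area A = π·d²/4 = π·(0.003154 m)²/4 = 7.813e-06 m².
Working in SI base units: W = 2.418 N, H = 2.102e+09 Pa, K = 2.411e-04.
Archard relation: V = K·W·L/H = 2.411e-04 · 2.418 · 11.54 / 2.102e+09 = 3.201e-12 m³.
Mean wear depth h = V/A = 3.201e-12 / 7.813e-06 = 4.097e-07 m.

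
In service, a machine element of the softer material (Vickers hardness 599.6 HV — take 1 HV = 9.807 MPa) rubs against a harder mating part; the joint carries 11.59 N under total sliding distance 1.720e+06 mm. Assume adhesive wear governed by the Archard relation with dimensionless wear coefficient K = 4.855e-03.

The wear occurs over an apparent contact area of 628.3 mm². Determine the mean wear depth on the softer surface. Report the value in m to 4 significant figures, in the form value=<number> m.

The intermediates appear rounded. The algebra holds full precision — one last rounding to four significant figures.
Convert: Distance L = 1.720e+06 mm = 1720 m.
Convert: Hardness H = 599.6 HV × 9.807 MPa/HV = 5880 MPa = 5.880e+09 Pa.
Convert: Contact area A = 628.3 mm² = 6.283e-04 m².
In SI base units: W = 11.59 N, H = 5.880e+09 Pa, K = 4.855e-03.
Apply Archard: V = K·W·L/H = 4.855e-03 · 11.59 · 1720 / 5.880e+09 = 1.646e-08 m³.
Mean wear depth h = V/A = 1.646e-08 / 6.283e-04 = 2.620e-05 m.

value=2.620e-05 m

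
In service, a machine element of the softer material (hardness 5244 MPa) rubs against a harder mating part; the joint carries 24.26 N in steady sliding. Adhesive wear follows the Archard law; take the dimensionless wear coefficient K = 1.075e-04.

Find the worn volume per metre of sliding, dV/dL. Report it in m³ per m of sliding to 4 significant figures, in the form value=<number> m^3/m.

value=4.973e-13 m^3/m

Intermediates are shown rounded — every step carries full float precision; one final rounding, at 4 significant digits.
Hardness H = 5244 MPa = 5.244e+09 Pa.
In SI base units, W = 24.26 N, H = 5.244e+09 Pa, K = 1.075e-04.
Rate of wear dV/dL = K·W/H, per unit distance: 1.075e-04 · 24.26 / 5.244e+09 = 4.973e-13 m³/m.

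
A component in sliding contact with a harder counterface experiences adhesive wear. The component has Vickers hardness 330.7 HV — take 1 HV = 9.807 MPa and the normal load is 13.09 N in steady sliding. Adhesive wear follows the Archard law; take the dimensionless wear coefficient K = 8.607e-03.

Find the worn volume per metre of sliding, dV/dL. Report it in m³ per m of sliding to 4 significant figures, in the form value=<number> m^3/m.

value=3.474e-11 m^3/m

Intermediate values appear rounded; all working math holds exact precision — rounded once at the end to 4 significant figures.
Convert: Hardness H = 330.7 HV × 9.807 MPa/HV = 3243 MPa = 3.243e+09 Pa.
Restated in SI base units: W = 13.09 N, H = 3.243e+09 Pa, K = 8.607e-03.
Volumetric rate dV/dL = K·W/H (no L dependence): 8.607e-03 · 13.09 / 3.243e+09 = 3.474e-11 m³/m.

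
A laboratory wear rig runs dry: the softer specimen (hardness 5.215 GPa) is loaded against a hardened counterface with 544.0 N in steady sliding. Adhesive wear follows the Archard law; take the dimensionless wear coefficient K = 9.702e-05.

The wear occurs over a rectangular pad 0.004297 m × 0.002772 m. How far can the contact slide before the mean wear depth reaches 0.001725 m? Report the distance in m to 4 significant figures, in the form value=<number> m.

The algebra holds exact precision; intermediates are printed rounded — rounded just once to 4 significant figures.
Convert: Hardness H = 5.215 GPa = 5.215e+09 Pa.
Convert: Contact area A = 0.004297 m × 0.002772 m = 1.191e-05 m².
Expressed in SI base units: W = 544.0 N, H = 5.215e+09 Pa, K = 9.702e-05.
Volume at the limit: V_lim = h_lim·A = 0.001725 · 1.191e-05 = 2.055e-08 m³.
Inverting, life L = V_lim·H/(K·W) = 2.055e-08 · 5.215e+09 / (9.702e-05 · 544.0) = 2030 m.

value=2030 m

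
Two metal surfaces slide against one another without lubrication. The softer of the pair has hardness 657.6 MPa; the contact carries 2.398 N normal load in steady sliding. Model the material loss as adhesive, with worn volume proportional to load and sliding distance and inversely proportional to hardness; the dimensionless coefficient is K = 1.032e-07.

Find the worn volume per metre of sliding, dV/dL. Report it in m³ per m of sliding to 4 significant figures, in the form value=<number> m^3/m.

value=3.763e-16 m^3/m

The intermediates are printed rounded; each operation runs at full precision, and rounded once at the end to 4 significant digits.
Hardness H = 657.6 MPa = 6.576e+08 Pa.
In SI base units, W = 2.398 N, H = 6.576e+08 Pa, K = 1.032e-07.
Wear rate dV/dL = K·W/H (independent of L): 1.032e-07 · 2.398 / 6.576e+08 = 3.763e-16 m³/m.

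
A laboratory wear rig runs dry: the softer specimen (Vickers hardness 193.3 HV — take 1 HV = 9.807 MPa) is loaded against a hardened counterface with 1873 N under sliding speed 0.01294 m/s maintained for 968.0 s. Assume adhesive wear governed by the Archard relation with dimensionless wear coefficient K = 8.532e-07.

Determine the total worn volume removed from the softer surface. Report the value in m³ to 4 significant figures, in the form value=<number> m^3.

value=1.056e-11 m^3

The computation holds full float precision, and intermediates appear rounded, and rounded just once: 4 significant digits.
Convert: The distance L = v·t = 0.01294 m/s × 968.0 s = 12.53 m.
Convert: Hardness H = 193.3 HV × 9.807 MPa/HV = 1896 MPa = 1.896e+09 Pa.
In SI base units, W = 1873 N, H = 1.896e+09 Pa, K = 8.532e-07.
Archard volume V = K·W·L/H = 8.532e-07 · 1873 · 12.53 / 1.896e+09 = 1.056e-11 m³.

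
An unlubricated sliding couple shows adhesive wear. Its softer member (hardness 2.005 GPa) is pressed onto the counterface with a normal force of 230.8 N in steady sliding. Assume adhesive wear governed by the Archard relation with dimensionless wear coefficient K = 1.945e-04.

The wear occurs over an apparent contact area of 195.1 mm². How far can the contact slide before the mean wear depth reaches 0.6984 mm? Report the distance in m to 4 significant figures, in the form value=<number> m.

The computation keeps full precision; the intermediates are displayed rounded — one last rounding, at 4 significant digits.
Hardness H = 2.005 GPa = 2.005e+09 Pa.
Contact area A = 195.1 mm² = 1.951e-04 m².
Depth limit h_lim = 0.6984 mm = 6.984e-04 m.
In SI base units, W = 230.8 N, H = 2.005e+09 Pa, K = 1.945e-04.
Volume at the limit: V_lim = h_lim·A = 6.984e-04 · 1.951e-04 = 1.363e-07 m³.
Sliding life L = V_lim·H/(K·W) = 1.363e-07 · 2.005e+09 / (1.945e-04 · 230.8) = 6086 m.

value=6086 m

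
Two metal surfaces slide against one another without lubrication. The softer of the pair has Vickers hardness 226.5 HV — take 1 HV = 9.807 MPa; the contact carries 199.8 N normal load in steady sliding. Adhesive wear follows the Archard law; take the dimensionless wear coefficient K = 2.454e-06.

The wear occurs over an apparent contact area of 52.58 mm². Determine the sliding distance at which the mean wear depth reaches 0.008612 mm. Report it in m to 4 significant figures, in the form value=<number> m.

The algebra holds full precision — intermediates are displayed rounded. Rounded once at the end to 4 significant digits.
Hardness H = 226.5 HV × 9.807 MPa/HV = 2221 MPa = 2.221e+09 Pa.
Contact area A = 52.58 mm² = 5.258e-05 m².
Depth limit h_lim = 0.008612 mm = 8.612e-06 m.
Restated in SI base units: W = 199.8 N, H = 2.221e+09 Pa, K = 2.454e-06.
Allowed volume V_lim = h_lim·A = 8.612e-06 · 5.258e-05 = 4.528e-10 m³.
Sliding life L = V_lim·H/(K·W) = 4.528e-10 · 2.221e+09 / (2.454e-06 · 199.8) = 2051 m.

value=2051 m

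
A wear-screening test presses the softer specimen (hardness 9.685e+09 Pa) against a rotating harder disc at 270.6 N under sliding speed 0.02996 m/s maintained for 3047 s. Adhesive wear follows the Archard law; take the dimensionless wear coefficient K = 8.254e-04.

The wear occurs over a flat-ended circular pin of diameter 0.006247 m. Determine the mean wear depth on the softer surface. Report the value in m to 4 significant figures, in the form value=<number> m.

Intermediate values appear rounded. The computation keeps exact precision; a single final rounding, at four significant digits.
Convert: The distance L = v·t = 0.02996 m/s × 3047 s = 91.29 m.
Convert: Contact area A = π·d²/4 = π·(0.006247 m)²/4 = 3.065e-05 m².
In SI base units: W = 270.6 N, H = 9.685e+09 Pa, K = 8.254e-04.
Wear volume V = K·W·L/H = 8.254e-04 · 270.6 · 91.29 / 9.685e+09 = 2.105e-09 m³.
Wear depth h = V/A = 2.105e-09 / 3.065e-05 = 6.869e-05 m.

value=6.869e-05 m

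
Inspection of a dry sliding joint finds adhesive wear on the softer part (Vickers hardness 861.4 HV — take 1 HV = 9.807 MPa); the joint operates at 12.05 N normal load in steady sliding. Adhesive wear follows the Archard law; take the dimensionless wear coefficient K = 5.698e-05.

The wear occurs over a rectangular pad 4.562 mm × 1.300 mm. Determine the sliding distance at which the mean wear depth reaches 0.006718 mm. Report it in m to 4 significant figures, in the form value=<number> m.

value=490.2 m

Intermediate values are printed rounded; the computation carries full precision, and rounded just once: four significant digits.
Hardness H = 861.4 HV × 9.807 MPa/HV = 8448 MPa = 8.448e+09 Pa.
Pad sides 4.562 mm × 1.300 mm = 0.004562 m × 0.001300 m. Contact area A = 0.004562 m × 0.001300 m = 5.931e-06 m².
Depth limit h_lim = 0.006718 mm = 6.718e-06 m.
Working in SI base units: W = 12.05 N, H = 8.448e+09 Pa, K = 5.698e-05.
Allowed volume V_lim = h_lim·A = 6.718e-06 · 5.931e-06 = 3.984e-11 m³.
Life L = V_lim·H/(K·W) = 3.984e-11 · 8.448e+09 / (5.698e-05 · 12.05) = 490.2 m.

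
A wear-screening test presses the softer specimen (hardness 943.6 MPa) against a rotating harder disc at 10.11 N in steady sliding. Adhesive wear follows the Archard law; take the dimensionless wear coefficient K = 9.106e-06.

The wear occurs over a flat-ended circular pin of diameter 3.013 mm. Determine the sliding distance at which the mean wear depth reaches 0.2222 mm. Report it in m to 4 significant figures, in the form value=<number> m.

value=1.624e+04 m

All working math runs at exact precision. The intermediates appear rounded — one final rounding to 4 significant figures.
Hardness H = 943.6 MPa = 9.436e+08 Pa.
Pin diameter d = 3.013 mm = 0.003013 m. Contact area A = π·d²/4 = π·(0.003013 m)²/4 = 7.130e-06 m².
Depth limit h_lim = 0.2222 mm = 2.222e-04 m.
In SI base units, W = 10.11 N, H = 9.436e+08 Pa, K = 9.106e-06.
Permissible volume V_lim = h_lim·A = 2.222e-04 · 7.130e-06 = 1.584e-09 m³.
Life L = V_lim·H/(K·W) = 1.584e-09 · 9.436e+08 / (9.106e-06 · 10.11) = 1.624e+04 m.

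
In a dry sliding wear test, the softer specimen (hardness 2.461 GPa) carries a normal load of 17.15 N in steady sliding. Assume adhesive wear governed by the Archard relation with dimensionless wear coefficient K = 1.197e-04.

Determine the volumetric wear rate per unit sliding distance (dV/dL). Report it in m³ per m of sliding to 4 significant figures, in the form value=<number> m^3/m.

value=8.342e-13 m^3/m

All arithmetic maintains full precision — intermediate values appear rounded — one last rounding: four significant digits.
Convert: Hardness H = 2.461 GPa = 2.461e+09 Pa.
Expressed in SI base units: W = 17.15 N, H = 2.461e+09 Pa, K = 1.197e-04.
Rate of wear dV/dL = K·W/H (independent of L): 1.197e-04 · 17.15 / 2.461e+09 = 8.342e-13 m³/m.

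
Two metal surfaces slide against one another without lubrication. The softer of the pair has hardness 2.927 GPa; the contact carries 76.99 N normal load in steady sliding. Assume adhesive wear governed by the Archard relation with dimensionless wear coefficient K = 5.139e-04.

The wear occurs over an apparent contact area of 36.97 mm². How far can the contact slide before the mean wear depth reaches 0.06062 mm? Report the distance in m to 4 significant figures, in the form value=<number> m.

value=165.8 m

The intermediates are printed rounded; the algebra keeps full precision. Rounded once at the end, at 4 significant figures.
Convert: Hardness H = 2.927 GPa = 2.927e+09 Pa.
Convert: Contact area A = 36.97 mm² = 3.697e-05 m².
Convert: Depth limit h_lim = 0.06062 mm = 6.062e-05 m.
Restated in SI base units: W = 76.99 N, H = 2.927e+09 Pa, K = 5.139e-04.
At the depth limit, V_lim = h_lim·A = 6.062e-05 · 3.697e-05 = 2.241e-09 m³.
So the life L = V_lim·H/(K·W) = 2.241e-09 · 2.927e+09 / (5.139e-04 · 76.99) = 165.8 m.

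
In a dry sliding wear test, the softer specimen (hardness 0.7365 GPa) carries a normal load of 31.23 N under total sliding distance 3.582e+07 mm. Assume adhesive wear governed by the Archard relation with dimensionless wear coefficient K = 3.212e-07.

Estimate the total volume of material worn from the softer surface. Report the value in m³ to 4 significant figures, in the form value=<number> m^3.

Intermediates are printed rounded. Every step runs at full precision; one last rounding to four significant figures.
Total distance L = 3.582e+07 mm = 3.582e+04 m.
Hardness H = 0.7365 GPa = 7.365e+08 Pa.
Restated in SI base units: W = 31.23 N, H = 7.365e+08 Pa, K = 3.212e-07.
Archard volume V = K·W·L/H = 3.212e-07 · 31.23 · 3.582e+04 / 7.365e+08 = 4.879e-10 m³.

value=4.879e-10 m^3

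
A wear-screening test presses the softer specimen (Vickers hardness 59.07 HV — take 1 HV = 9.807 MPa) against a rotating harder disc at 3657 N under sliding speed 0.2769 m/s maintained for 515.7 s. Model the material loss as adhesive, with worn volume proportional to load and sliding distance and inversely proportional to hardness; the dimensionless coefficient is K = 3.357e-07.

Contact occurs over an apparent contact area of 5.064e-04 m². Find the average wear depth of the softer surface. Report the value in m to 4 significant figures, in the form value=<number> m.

The intermediates appear rounded — the algebra carries exact precision, and one final rounding: four significant figures.
Sliding distance L = v·t = 0.2769 m/s × 515.7 s = 142.8 m.
Hardness H = 59.07 HV × 9.807 MPa/HV = 579.3 MPa = 5.793e+08 Pa.
Expressed in SI base units: W = 3657 N, H = 5.793e+08 Pa, K = 3.357e-07.
Worn volume V = K·W·L/H = 3.357e-07 · 3657 · 142.8 / 5.793e+08 = 3.026e-10 m³.
Depth h = V/A = 3.026e-10 / 5.064e-04 = 5.976e-07 m.

value=5.976e-07 m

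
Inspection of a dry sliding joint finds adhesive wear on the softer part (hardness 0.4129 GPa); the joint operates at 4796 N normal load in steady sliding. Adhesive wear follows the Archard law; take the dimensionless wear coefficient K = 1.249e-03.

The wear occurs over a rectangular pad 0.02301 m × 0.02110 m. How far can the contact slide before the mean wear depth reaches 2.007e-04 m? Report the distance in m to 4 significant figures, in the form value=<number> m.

value=6.717 m

All working math keeps exact precision, and the intermediates are shown rounded — a lone final rounding to four significant digits.
Convert: Hardness H = 0.4129 GPa = 4.129e+08 Pa.
Convert: Contact area A = 0.02301 m × 0.02110 m = 4.855e-04 m².
In SI base units, W = 4796 N, H = 4.129e+08 Pa, K = 1.249e-03.
Limit volume V_lim = h_lim·A = 2.007e-04 · 4.855e-04 = 9.744e-08 m³.
Sliding life L = V_lim·H/(K·W) = 9.744e-08 · 4.129e+08 / (1.249e-03 · 4796) = 6.717 m.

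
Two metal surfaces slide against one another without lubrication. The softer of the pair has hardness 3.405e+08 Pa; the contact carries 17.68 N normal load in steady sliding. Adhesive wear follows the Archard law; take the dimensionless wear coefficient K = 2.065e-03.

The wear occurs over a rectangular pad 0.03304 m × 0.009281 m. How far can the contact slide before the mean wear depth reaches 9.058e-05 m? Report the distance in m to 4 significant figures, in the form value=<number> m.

Intermediate values are shown rounded. The computation holds full precision — rounded just once: 4 significant digits.
Contact area A = 0.03304 m × 0.009281 m = 3.066e-04 m².
Expressed in SI base units: W = 17.68 N, H = 3.405e+08 Pa, K = 2.065e-03.
Permissible volume V_lim = h_lim·A = 9.058e-05 · 3.066e-04 = 2.778e-08 m³.
Sliding life L = V_lim·H/(K·W) = 2.778e-08 · 3.405e+08 / (2.065e-03 · 17.68) = 259.0 m.

value=259.0 m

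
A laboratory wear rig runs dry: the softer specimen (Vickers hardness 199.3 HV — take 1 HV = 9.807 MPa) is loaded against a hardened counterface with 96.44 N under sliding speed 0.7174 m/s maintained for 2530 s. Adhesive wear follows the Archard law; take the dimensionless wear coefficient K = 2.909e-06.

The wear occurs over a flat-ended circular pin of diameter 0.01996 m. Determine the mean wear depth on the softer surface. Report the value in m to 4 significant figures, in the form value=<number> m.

Shown intermediates are rounded; the algebra holds exact precision. Rounded just once to 4 significant figures.
The distance L = v·t = 0.7174 m/s × 2530 s = 1815 m.
Hardness H = 199.3 HV × 9.807 MPa/HV = 1955 MPa = 1.955e+09 Pa.
Contact area A = π·d²/4 = π·(0.01996 m)²/4 = 3.129e-04 m².
Restated in SI base units: W = 96.44 N, H = 1.955e+09 Pa, K = 2.909e-06.
Archard relation: V = K·W·L/H = 2.909e-06 · 96.44 · 1815 / 1.955e+09 = 2.605e-10 m³.
Depth of wear h = V/A = 2.605e-10 / 3.129e-04 = 8.326e-07 m.

value=8.326e-07 m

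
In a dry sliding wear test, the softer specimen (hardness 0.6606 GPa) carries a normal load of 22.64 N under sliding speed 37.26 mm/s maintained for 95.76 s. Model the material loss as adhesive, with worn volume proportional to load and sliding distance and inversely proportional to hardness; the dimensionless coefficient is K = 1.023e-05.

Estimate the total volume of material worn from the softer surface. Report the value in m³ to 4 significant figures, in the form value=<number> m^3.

All working math carries full precision, and the intermediates are printed rounded; rounded once at the end, at 4 significant figures.
Sliding speed v = 37.26 mm/s = 0.03726 m/s. Total distance L = v·t = 0.03726 m/s × 95.76 s = 3.568 m.
Hardness H = 0.6606 GPa = 6.606e+08 Pa.
As SI base values: W = 22.64 N, H = 6.606e+08 Pa, K = 1.023e-05.
By Archard's law, V = K·W·L/H = 1.023e-05 · 22.64 · 3.568 / 6.606e+08 = 1.251e-12 m³.

value=1.251e-12 m^3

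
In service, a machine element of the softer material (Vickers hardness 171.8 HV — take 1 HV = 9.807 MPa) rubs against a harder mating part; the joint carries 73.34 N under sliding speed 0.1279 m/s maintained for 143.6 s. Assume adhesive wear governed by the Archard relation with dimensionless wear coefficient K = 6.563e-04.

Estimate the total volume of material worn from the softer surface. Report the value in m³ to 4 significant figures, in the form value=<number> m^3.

value=5.247e-10 m^3

The algebra carries full float precision — shown intermediates are rounded; one last rounding, at 4 significant figures.
Convert: The distance L = v·t = 0.1279 m/s × 143.6 s = 18.37 m.
Convert: Hardness H = 171.8 HV × 9.807 MPa/HV = 1685 MPa = 1.685e+09 Pa.
Expressed in SI base units: W = 73.34 N, H = 1.685e+09 Pa, K = 6.563e-04.
Worn volume V = K·W·L/H = 6.563e-04 · 73.34 · 18.37 / 1.685e+09 = 5.247e-10 m³.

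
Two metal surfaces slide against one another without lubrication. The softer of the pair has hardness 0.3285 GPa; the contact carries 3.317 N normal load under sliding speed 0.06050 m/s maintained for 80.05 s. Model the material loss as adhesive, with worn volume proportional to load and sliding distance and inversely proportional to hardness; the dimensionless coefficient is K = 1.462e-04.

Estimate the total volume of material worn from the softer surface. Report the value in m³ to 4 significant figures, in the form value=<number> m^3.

The intermediates are shown rounded, and each operation keeps full precision; a single final rounding: 4 significant digits.
Sliding distance L = v·t = 0.06050 m/s × 80.05 s = 4.843 m.
Hardness H = 0.3285 GPa = 3.285e+08 Pa.
SI base units throughout: W = 3.317 N, H = 3.285e+08 Pa, K = 1.462e-04.
Archard relation: V = K·W·L/H = 1.462e-04 · 3.317 · 4.843 / 3.285e+08 = 7.149e-12 m³.

value=7.149e-12 m^3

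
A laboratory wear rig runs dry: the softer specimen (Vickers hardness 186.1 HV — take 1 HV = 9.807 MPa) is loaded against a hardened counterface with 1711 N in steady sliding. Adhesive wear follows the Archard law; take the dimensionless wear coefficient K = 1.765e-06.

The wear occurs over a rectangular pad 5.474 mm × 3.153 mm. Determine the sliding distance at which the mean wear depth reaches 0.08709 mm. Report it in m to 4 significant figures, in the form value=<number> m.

The computation maintains exact precision, and intermediates appear rounded — one final rounding, at 4 significant digits.
Convert: Hardness H = 186.1 HV × 9.807 MPa/HV = 1825 MPa = 1.825e+09 Pa.
Convert: Pad sides 5.474 mm × 3.153 mm = 0.005474 m × 0.003153 m. Contact area A = 0.005474 m × 0.003153 m = 1.726e-05 m².
Convert: Depth limit h_lim = 0.08709 mm = 8.709e-05 m.
Collected in SI base units: W = 1711 N, H = 1.825e+09 Pa, K = 1.765e-06.
Permissible volume V_lim = h_lim·A = 8.709e-05 · 1.726e-05 = 1.503e-09 m³.
Inverting, life L = V_lim·H/(K·W) = 1.503e-09 · 1.825e+09 / (1.765e-06 · 1711) = 908.4 m.

value=908.4 m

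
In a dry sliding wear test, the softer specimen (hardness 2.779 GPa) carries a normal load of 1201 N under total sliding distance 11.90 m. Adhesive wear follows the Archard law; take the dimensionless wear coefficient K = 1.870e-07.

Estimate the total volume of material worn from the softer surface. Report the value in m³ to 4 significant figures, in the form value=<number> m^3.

value=9.617e-13 m^3

The algebra carries full precision; the intermediates are printed rounded — a single final rounding to 4 significant digits.
Hardness H = 2.779 GPa = 2.779e+09 Pa.
Restated in SI base units: W = 1201 N, H = 2.779e+09 Pa, K = 1.870e-07.
Apply Archard: V = K·W·L/H = 1.870e-07 · 1201 · 11.90 / 2.779e+09 = 9.617e-13 m³.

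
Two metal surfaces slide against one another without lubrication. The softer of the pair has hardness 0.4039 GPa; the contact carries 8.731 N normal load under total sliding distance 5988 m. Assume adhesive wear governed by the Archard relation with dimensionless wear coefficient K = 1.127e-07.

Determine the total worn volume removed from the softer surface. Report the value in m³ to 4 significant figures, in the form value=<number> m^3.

All arithmetic carries full float precision — the intermediates are shown rounded, and a single final rounding, at 4 significant figures.
Hardness H = 0.4039 GPa = 4.039e+08 Pa.
Collected in SI base units: W = 8.731 N, H = 4.039e+08 Pa, K = 1.127e-07.
Wear volume V = K·W·L/H = 1.127e-07 · 8.731 · 5988 / 4.039e+08 = 1.459e-11 m³.

value=1.459e-11 m^3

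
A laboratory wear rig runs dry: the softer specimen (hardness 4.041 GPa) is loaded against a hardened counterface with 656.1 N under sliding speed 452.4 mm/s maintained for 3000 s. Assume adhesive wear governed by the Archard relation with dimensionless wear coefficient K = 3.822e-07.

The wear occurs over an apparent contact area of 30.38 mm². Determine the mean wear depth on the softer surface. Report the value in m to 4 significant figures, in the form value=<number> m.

value=2.772e-06 m

All working math runs at exact precision. Intermediate values are printed rounded. Rounded once at the end to 4 significant figures.
Convert: Sliding speed v = 452.4 mm/s = 0.4524 m/s. Distance covered L = v·t = 0.4524 m/s × 3000 s = 1357 m.
Convert: Hardness H = 4.041 GPa = 4.041e+09 Pa.
Convert: Contact area A = 30.38 mm² = 3.038e-05 m².
Restated in SI base units: W = 656.1 N, H = 4.041e+09 Pa, K = 3.822e-07.
Apply Archard: V = K·W·L/H = 3.822e-07 · 656.1 · 1357 / 4.041e+09 = 8.422e-11 m³.
Average depth h = V/A = 8.422e-11 / 3.038e-05 = 2.772e-06 m.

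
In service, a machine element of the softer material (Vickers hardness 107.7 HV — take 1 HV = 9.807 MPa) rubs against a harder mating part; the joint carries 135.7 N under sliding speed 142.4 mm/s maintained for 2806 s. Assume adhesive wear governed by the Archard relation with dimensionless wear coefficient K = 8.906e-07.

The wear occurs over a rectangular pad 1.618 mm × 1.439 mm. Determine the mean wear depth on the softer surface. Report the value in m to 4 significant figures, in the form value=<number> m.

The computation keeps exact precision — intermediates are displayed rounded. Rounded once at the end: 4 significant figures.
Convert: Sliding speed v = 142.4 mm/s = 0.1424 m/s. Total distance L = v·t = 0.1424 m/s × 2806 s = 399.6 m.
Convert: Hardness H = 107.7 HV × 9.807 MPa/HV = 1056 MPa = 1.056e+09 Pa.
Convert: Pad sides 1.618 mm × 1.439 mm = 0.001618 m × 0.001439 m. Contact area A = 0.001618 m × 0.001439 m = 2.328e-06 m².
SI base units throughout: W = 135.7 N, H = 1.056e+09 Pa, K = 8.906e-07.
By Archard's law, V = K·W·L/H = 8.906e-07 · 135.7 · 399.6 / 1.056e+09 = 4.572e-11 m³.
Mean depth h = V/A = 4.572e-11 / 2.328e-06 = 1.964e-05 m.

value=1.964e-05 m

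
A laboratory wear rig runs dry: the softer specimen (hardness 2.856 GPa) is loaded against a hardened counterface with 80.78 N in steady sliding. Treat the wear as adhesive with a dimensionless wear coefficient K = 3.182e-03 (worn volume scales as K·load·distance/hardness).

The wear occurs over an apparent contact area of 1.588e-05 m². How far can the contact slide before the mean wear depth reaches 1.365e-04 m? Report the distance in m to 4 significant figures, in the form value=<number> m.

value=24.08 m

Every step runs at exact precision, and intermediate values are printed rounded. Rounded once at the end, at 4 significant digits.
Hardness H = 2.856 GPa = 2.856e+09 Pa.
Restated in SI base units: W = 80.78 N, H = 2.856e+09 Pa, K = 3.182e-03.
Allowed volume V_lim = h_lim·A = 1.365e-04 · 1.588e-05 = 2.168e-09 m³.
Life L = V_lim·H/(K·W) = 2.168e-09 · 2.856e+09 / (3.182e-03 · 80.78) = 24.08 m.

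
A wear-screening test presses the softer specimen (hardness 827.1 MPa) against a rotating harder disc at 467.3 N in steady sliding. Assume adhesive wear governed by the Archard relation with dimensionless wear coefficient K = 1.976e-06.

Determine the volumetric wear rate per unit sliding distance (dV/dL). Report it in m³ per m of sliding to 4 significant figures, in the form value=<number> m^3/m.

Shown intermediates are rounded, and the algebra keeps full precision, and a lone final rounding: 4 significant digits.
Hardness H = 827.1 MPa = 8.271e+08 Pa.
Collected in SI base units: W = 467.3 N, H = 8.271e+08 Pa, K = 1.976e-06.
Rate of wear dV/dL = K·W/H: 1.976e-06 · 467.3 / 8.271e+08 = 1.116e-12 m³/m.

value=1.116e-12 m^3/m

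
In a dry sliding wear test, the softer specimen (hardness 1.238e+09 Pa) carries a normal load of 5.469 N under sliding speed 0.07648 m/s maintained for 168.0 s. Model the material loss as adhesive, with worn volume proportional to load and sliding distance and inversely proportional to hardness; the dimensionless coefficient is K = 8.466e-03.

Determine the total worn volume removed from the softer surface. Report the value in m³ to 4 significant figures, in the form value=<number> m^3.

value=4.805e-10 m^3

All arithmetic runs at full float precision, and the intermediates appear rounded; one last rounding: 4 significant figures.
Total distance L = v·t = 0.07648 m/s × 168.0 s = 12.85 m.
Restated in SI base units: W = 5.469 N, H = 1.238e+09 Pa, K = 8.466e-03.
Archard volume V = K·W·L/H = 8.466e-03 · 5.469 · 12.85 / 1.238e+09 = 4.805e-10 m³.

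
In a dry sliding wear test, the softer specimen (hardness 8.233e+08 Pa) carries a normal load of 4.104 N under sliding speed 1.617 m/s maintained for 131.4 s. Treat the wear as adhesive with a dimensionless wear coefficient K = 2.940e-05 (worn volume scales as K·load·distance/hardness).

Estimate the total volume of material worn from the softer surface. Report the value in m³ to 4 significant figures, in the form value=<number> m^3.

value=3.114e-11 m^3

All working math maintains exact precision, and intermediates are printed rounded — a lone final rounding: 4 significant figures.
Convert: Distance covered L = v·t = 1.617 m/s × 131.4 s = 212.5 m.
Working in SI base units: W = 4.104 N, H = 8.233e+08 Pa, K = 2.940e-05.
The Archard volume V = K·W·L/H = 2.940e-05 · 4.104 · 212.5 / 8.233e+08 = 3.114e-11 m³.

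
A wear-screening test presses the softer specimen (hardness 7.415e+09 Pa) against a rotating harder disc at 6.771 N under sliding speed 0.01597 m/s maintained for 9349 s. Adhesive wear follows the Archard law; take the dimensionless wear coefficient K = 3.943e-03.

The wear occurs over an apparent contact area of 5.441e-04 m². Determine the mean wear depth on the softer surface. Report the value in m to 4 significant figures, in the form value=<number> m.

value=9.880e-07 m

The algebra carries full float precision — intermediate values are shown rounded; a single final rounding to 4 significant figures.
Convert: Distance covered L = v·t = 0.01597 m/s × 9349 s = 149.3 m.
In SI base units: W = 6.771 N, H = 7.415e+09 Pa, K = 3.943e-03.
Archard volume V = K·W·L/H = 3.943e-03 · 6.771 · 149.3 / 7.415e+09 = 5.376e-10 m³.
Depth h = V/A = 5.376e-10 / 5.441e-04 = 9.880e-07 m.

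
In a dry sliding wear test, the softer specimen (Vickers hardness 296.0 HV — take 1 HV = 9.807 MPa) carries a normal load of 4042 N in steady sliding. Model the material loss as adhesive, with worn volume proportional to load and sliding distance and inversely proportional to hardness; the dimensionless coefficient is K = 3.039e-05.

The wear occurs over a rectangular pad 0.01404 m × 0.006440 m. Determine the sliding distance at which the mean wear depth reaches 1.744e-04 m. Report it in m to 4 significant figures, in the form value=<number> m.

All arithmetic keeps exact precision, and intermediates are displayed rounded — one final rounding to 4 significant figures.
Convert: Hardness H = 296.0 HV × 9.807 MPa/HV = 2903 MPa = 2.903e+09 Pa.
Convert: Contact area A = 0.01404 m × 0.006440 m = 9.042e-05 m².
Working in SI base units: W = 4042 N, H = 2.903e+09 Pa, K = 3.039e-05.
Allowed volume V_lim = h_lim·A = 1.744e-04 · 9.042e-05 = 1.577e-08 m³.
So the life L = V_lim·H/(K·W) = 1.577e-08 · 2.903e+09 / (3.039e-05 · 4042) = 372.6 m.

value=372.6 m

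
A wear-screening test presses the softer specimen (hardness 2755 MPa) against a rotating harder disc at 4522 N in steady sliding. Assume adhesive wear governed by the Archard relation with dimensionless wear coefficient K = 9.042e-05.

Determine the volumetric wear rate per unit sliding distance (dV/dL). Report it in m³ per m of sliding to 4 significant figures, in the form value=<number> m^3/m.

value=1.484e-10 m^3/m

The algebra holds full precision. Intermediates appear rounded. Rounded once at the end, at four significant digits.
Convert: Hardness H = 2755 MPa = 2.755e+09 Pa.
As SI base values: W = 4522 N, H = 2.755e+09 Pa, K = 9.042e-05.
Sliding wear rate dV/dL = K·W/H (no L dependence): 9.042e-05 · 4522 / 2.755e+09 = 1.484e-10 m³/m.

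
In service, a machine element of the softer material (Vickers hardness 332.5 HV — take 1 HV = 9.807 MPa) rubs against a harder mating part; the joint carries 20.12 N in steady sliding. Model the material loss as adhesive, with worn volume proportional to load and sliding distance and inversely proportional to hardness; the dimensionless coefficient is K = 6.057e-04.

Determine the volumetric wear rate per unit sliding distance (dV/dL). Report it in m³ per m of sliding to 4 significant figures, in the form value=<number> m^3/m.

value=3.737e-12 m^3/m

Intermediates are displayed rounded, and all working math holds exact precision — one final rounding, at 4 significant figures.
Hardness H = 332.5 HV × 9.807 MPa/HV = 3261 MPa = 3.261e+09 Pa.
In SI base units, W = 20.12 N, H = 3.261e+09 Pa, K = 6.057e-04.
The wear rate dV/dL = K·W/H (independent of L): 6.057e-04 · 20.12 / 3.261e+09 = 3.737e-12 m³/m.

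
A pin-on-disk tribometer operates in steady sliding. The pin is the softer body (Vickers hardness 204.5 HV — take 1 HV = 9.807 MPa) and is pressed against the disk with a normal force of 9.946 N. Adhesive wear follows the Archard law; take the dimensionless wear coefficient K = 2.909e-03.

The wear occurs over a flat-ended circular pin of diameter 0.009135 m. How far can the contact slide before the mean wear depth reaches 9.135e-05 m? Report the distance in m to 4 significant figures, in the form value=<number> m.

All working math holds exact precision; the intermediates are displayed rounded — one last rounding: four significant digits.
Convert: Hardness H = 204.5 HV × 9.807 MPa/HV = 2006 MPa = 2.006e+09 Pa.
Convert: Contact area A = π·d²/4 = π·(0.009135 m)²/4 = 6.554e-05 m².
In SI base units, W = 9.946 N, H = 2.006e+09 Pa, K = 2.909e-03.
Limit volume V_lim = h_lim·A = 9.135e-05 · 6.554e-05 = 5.987e-09 m³.
Sliding life L = V_lim·H/(K·W) = 5.987e-09 · 2.006e+09 / (2.909e-03 · 9.946) = 415.0 m.

value=415.0 m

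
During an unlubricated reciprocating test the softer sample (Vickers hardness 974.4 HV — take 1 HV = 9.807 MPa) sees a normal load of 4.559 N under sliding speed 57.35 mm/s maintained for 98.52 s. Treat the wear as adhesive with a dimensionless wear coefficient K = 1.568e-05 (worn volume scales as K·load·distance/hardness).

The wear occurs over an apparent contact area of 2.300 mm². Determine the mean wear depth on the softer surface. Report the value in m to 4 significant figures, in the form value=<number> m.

value=1.838e-08 m

Each operation holds exact precision; the intermediates are displayed rounded — a lone final rounding to four significant figures.
Convert: Sliding speed v = 57.35 mm/s = 0.05735 m/s. Distance L = v·t = 0.05735 m/s × 98.52 s = 5.650 m.
Convert: Hardness H = 974.4 HV × 9.807 MPa/HV = 9556 MPa = 9.556e+09 Pa.
Convert: Contact area A = 2.300 mm² = 2.300e-06 m².
As SI base values: W = 4.559 N, H = 9.556e+09 Pa, K = 1.568e-05.
Archard relation: V = K·W·L/H = 1.568e-05 · 4.559 · 5.650 / 9.556e+09 = 4.227e-14 m³.
Depth of wear h = V/A = 4.227e-14 / 2.300e-06 = 1.838e-08 m.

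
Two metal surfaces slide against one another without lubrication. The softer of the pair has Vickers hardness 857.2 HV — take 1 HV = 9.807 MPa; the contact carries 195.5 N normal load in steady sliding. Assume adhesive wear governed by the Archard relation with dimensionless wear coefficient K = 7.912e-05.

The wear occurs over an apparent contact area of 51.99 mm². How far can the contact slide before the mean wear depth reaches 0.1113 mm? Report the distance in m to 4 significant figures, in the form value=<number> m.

Printed values are rounded, and all arithmetic runs at full float precision; rounded once at the end to 4 significant figures.
Convert: Hardness H = 857.2 HV × 9.807 MPa/HV = 8407 MPa = 8.407e+09 Pa.
Convert: Contact area A = 51.99 mm² = 5.199e-05 m².
Convert: Depth limit h_lim = 0.1113 mm = 1.113e-04 m.
In SI base units: W = 195.5 N, H = 8.407e+09 Pa, K = 7.912e-05.
Permissible volume V_lim = h_lim·A = 1.113e-04 · 5.199e-05 = 5.786e-09 m³.
Inverting, life L = V_lim·H/(K·W) = 5.786e-09 · 8.407e+09 / (7.912e-05 · 195.5) = 3145 m.

value=3145 m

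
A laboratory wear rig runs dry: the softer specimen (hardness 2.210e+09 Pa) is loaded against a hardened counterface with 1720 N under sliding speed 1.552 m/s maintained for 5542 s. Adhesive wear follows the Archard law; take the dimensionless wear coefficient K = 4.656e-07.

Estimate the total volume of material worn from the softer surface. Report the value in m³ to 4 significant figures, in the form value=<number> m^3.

value=3.117e-09 m^3

Intermediate values are shown rounded — the algebra maintains exact precision; one final rounding to 4 significant figures.
Convert: Sliding distance L = v·t = 1.552 m/s × 5542 s = 8601 m.
Working in SI base units: W = 1720 N, H = 2.210e+09 Pa, K = 4.656e-07.
Volume removed: V = K·W·L/H = 4.656e-07 · 1720 · 8601 / 2.210e+09 = 3.117e-09 m³.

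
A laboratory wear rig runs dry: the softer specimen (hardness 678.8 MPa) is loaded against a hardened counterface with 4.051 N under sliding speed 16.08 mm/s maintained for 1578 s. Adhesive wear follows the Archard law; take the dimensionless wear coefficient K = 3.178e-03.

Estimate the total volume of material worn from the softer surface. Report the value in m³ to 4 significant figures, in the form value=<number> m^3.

Intermediate values are printed rounded. The algebra holds exact precision — rounded once at the end: four significant figures.
Sliding speed v = 16.08 mm/s = 0.01608 m/s. Distance covered L = v·t = 0.01608 m/s × 1578 s = 25.37 m.
Hardness H = 678.8 MPa = 6.788e+08 Pa.
SI base units throughout: W = 4.051 N, H = 6.788e+08 Pa, K = 3.178e-03.
Archard volume V = K·W·L/H = 3.178e-03 · 4.051 · 25.37 / 6.788e+08 = 4.812e-10 m³.

value=4.812e-10 m^3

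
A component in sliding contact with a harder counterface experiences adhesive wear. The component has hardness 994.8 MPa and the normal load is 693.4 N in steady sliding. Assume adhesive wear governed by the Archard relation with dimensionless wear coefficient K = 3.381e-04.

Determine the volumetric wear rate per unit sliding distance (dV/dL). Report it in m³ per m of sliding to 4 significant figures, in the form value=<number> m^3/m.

The intermediates appear rounded; each operation holds full float precision, and a single final rounding, at four significant figures.
Convert: Hardness H = 994.8 MPa = 9.948e+08 Pa.
Collected in SI base units: W = 693.4 N, H = 9.948e+08 Pa, K = 3.381e-04.
Rate of wear dV/dL = K·W/H, so: 3.381e-04 · 693.4 / 9.948e+08 = 2.357e-10 m³/m.

value=2.357e-10 m^3/m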